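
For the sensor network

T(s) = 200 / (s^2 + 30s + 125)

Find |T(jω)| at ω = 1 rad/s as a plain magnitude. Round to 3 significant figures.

Substitute s = j1:
Numerator: 200 = 200 + j0
Denominator: (j1)^2 + 30(j1) + 125 = 124 + j30
|N| = √(200² + 0²) ≈ 200, ∠N ≈ 0.00°
|D| = √(124² + 30²) ≈ 127.58, ∠D ≈ 13.60°
|T| = 200 / 127.58 ≈ 1.5676

1.57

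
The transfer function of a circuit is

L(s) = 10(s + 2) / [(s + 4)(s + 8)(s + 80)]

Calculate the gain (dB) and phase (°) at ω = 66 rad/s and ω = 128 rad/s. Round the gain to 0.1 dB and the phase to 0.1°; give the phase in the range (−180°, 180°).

ω = 66: -56.8 dB, -120.9°; ω = 128: -65.7 dB, -143.5°

At s = jω = j66:
zero (s+2): 2 + j66 → |·| = √(2²+66²) = √4360 ≈ 66.03, ∠ = arctan(66/2) ≈ 88.26°
pole (s+4): 4 + j66 → |·| = √(4²+66²) = √4372 ≈ 66.121, ∠ = arctan(66/4) ≈ 86.53°
pole (s+8): 8 + j66 → |·| = √(8²+66²) = √4420 ≈ 66.483, ∠ = arctan(66/8) ≈ 83.09°
pole (s+80): 80 + j66 → |·| = √(80²+66²) = √10756 ≈ 103.71, ∠ = arctan(66/80) ≈ 39.52°
|L| = 10 · 66.03 / 4.559e+05 ≈ 0.0014483
Gain = 20 log₁₀(0.0014483) ≈ -56.78 dB
∠L = 88.26° − 209.14° = -120.88°

At s = jω = j128:
zero (s+2): 2 + j128 → |·| = √(2²+128²) = √16388 ≈ 128.02, ∠ = arctan(128/2) ≈ 89.10°
pole (s+4): 4 + j128 → |·| = √(4²+128²) = √16400 ≈ 128.06, ∠ = arctan(128/4) ≈ 88.21°
pole (s+8): 8 + j128 → |·| = √(8²+128²) = √16448 ≈ 128.25, ∠ = arctan(128/8) ≈ 86.42°
pole (s+80): 80 + j128 → |·| = √(80²+128²) = √22784 ≈ 150.94, ∠ = arctan(128/80) ≈ 57.99°
|L| = 10 · 128.02 / 2.479e+06 ≈ 0.00051642
Gain = 20 log₁₀(0.00051642) ≈ -65.74 dB
∠L = 89.10° − 232.62° = -143.52°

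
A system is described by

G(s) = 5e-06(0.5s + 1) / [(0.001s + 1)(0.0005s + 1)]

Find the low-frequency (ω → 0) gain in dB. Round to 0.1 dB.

G(0) = 5e-06 · 1 / 1 = 5e-06
20 log₁₀(5e-06) ≈ -106.02 dB

-106.0 dB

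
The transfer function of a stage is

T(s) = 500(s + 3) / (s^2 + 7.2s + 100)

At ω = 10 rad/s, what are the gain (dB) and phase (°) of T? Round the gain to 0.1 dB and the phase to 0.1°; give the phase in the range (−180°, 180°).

At s = jω = j10:
zero (s+3): 3 + j10 → |·| = √(3²+10²) = √109 ≈ 10.44, ∠ = arctan(10/3) ≈ 73.30°
quadratic: (j10)² + 7.2·j10 + 100 = 0 + j72 → |·| ≈ 72, ∠ ≈ 90.00°
|T| = 500 · 10.44 / 72 ≈ 72.5
Gain = 20 log₁₀(72.5) ≈ 37.21 dB
∠T = 73.30° − 90.00° = -16.70°

37.2 dB, -16.7°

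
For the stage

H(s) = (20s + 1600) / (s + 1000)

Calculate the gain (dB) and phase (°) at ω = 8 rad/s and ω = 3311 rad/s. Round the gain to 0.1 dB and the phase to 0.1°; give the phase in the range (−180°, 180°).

ω = 8: 4.1 dB, 5.3°; ω = 3311: 25.6 dB, 15.4°

Substitute s = j8:
Numerator: 20(j8) + 1600 = 1600 + j160
Denominator: (j8) + 1000 = 1000 + j8
|N| = √(1600² + 160²) ≈ 1608, ∠N ≈ 5.71°
|D| = √(1000² + 8²) ≈ 1000, ∠D ≈ 0.46°
|H| = 1608 / 1000 ≈ 1.608
Gain = 20 log₁₀(1.608) ≈ 4.13 dB
∠H = 5.71° − 0.46° = 5.25°

Substitute s = j3311:
Numerator: 20(j3311) + 1600 = 1600 + j66220
Denominator: (j3311) + 1000 = 1000 + j3311
|N| = √(1600² + 66220²) ≈ 66239, ∠N ≈ 88.62°
|D| = √(1000² + 3311²) ≈ 3458.7, ∠D ≈ 73.19°
|H| = 66239 / 3458.7 ≈ 19.151
Gain = 20 log₁₀(19.151) ≈ 25.64 dB
∠H = 88.62° − 73.19° = 15.43°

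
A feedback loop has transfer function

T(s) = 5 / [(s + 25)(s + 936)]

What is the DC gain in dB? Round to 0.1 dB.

T(0) = 5 / (25·936) ≈ 0.00021368
20 log₁₀(0.00021368) ≈ -73.40 dB

-73.4 dB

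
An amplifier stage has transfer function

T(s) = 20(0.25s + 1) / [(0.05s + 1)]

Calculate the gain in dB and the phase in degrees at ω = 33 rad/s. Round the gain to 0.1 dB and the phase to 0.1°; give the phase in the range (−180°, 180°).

38.7 dB, 24.3°

At ω = 33 rad/s:
zero (1 + j33·0.25) = 1 + j8.25 → |·| ≈ 8.3104, ∠ ≈ 83.09°
pole (1 + j33·0.05) = 1 + j1.65 → |·| ≈ 1.9294, ∠ ≈ 58.78°
|T| = 20 · 8.3104 / (1.9294) ≈ 86.145
Gain = 20 log₁₀(86.145) ≈ 38.70 dB
∠T = (83.09°) − (58.78°) = 24.31°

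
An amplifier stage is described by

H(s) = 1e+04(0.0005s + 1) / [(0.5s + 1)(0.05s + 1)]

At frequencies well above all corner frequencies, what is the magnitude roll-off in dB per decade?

-20 dB/decade

Each pole contributes −20 dB/decade at high frequency; each zero contributes +20 dB/decade.
Net: 1 zero(s) − 2 pole(s) → -20 dB/decade.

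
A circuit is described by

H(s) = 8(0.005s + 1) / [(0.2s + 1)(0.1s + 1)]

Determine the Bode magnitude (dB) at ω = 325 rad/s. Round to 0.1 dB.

-42.8 dB

At ω = 325 rad/s:
zero (1 + j325·0.005) = 1 + j1.625 → |·| ≈ 1.908, ∠ ≈ 58.39°
pole (1 + j325·0.2) = 1 + j65 → |·| ≈ 65.008, ∠ ≈ 89.12°
pole (1 + j325·0.1) = 1 + j32.5 → |·| ≈ 32.515, ∠ ≈ 88.24°
|H| = 8 · 1.908 / (65.008 · 32.515) ≈ 0.0072213
Gain = 20 log₁₀(0.0072213) ≈ -42.83 dB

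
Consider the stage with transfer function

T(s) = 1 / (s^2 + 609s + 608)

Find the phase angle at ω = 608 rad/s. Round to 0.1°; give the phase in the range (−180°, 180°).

Substitute s = j608:
Numerator: 1 = 1 + j0
Denominator: (j608)^2 + 609(j608) + 608 = -369056 + j370272
|N| = √(1² + 0²) ≈ 1, ∠N ≈ 0.00°
|D| = √(369056² + 370272²) ≈ 5.2278e+05, ∠D ≈ 134.91°
∠T = 0.00° − 134.91° = -134.91°

-134.9°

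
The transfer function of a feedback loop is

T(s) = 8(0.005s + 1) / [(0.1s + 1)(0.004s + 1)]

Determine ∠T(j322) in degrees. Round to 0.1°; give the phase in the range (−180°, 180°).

-82.2°

At ω = 322 rad/s:
zero (1 + j322·0.005) = 1 + j1.61 → |·| ≈ 1.8953, ∠ ≈ 58.15°
pole (1 + j322·0.1) = 1 + j32.2 → |·| ≈ 32.216, ∠ ≈ 88.22°
pole (1 + j322·0.004) = 1 + j1.288 → |·| ≈ 1.6306, ∠ ≈ 52.17°
∠T = (58.15°) − (88.22° + 52.17°) = -82.24°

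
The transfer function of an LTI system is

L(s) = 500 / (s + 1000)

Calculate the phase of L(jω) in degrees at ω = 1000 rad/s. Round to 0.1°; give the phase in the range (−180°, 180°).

Substitute s = j1000:
Numerator: 500 = 500 + j0
Denominator: (j1000) + 1000 = 1000 + j1000
|N| = √(500² + 0²) ≈ 500, ∠N ≈ 0.00°
|D| = √(1000² + 1000²) ≈ 1414.2, ∠D ≈ 45.00°
∠L = 0.00° − 45.00° = -45.00°

-45.0°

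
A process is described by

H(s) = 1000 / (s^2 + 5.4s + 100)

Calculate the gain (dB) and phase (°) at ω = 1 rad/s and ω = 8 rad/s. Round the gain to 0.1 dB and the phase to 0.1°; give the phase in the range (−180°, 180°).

At s = jω = j1:
quadratic: (j1)² + 5.4·j1 + 100 = 99 + j5.4 → |·| ≈ 99.147, ∠ ≈ 3.12°
|H| = 1000 / 99.147 ≈ 10.086
Gain = 20 log₁₀(10.086) ≈ 20.07 dB
∠H = 0.00° − 3.12° = -3.12°

At s = jω = j8:
quadratic: (j8)² + 5.4·j8 + 100 = 36 + j43.2 → |·| ≈ 56.234, ∠ ≈ 50.19°
|H| = 1000 / 56.234 ≈ 17.783
Gain = 20 log₁₀(17.783) ≈ 25.00 dB
∠H = 0.00° − 50.19° = -50.19°

ω = 1: 20.1 dB, -3.1°; ω = 8: 25.0 dB, -50.2°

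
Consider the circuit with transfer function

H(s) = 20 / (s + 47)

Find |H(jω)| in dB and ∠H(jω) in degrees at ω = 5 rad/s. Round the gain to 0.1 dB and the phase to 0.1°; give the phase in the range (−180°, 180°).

-7.5 dB, -6.1°

Substitute s = j5:
Numerator: 20 = 20 + j0
Denominator: (j5) + 47 = 47 + j5
|N| = √(20² + 0²) ≈ 20, ∠N ≈ 0.00°
|D| = √(47² + 5²) ≈ 47.265, ∠D ≈ 6.07°
|H| = 20 / 47.265 ≈ 0.42315
Gain = 20 log₁₀(0.42315) ≈ -7.47 dB
∠H = 0.00° − 6.07° = -6.07°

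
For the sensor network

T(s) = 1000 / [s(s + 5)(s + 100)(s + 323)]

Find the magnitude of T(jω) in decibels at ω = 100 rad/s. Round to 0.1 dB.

At s = jω = j100:
pole (s+5): 5 + j100 → |·| = √(5²+100²) = √10025 ≈ 100.12, ∠ = arctan(100/5) ≈ 87.14°
pole (s+100): 100 + j100 → |·| = √(100²+100²) = √20000 ≈ 141.42, ∠ = arctan(100/100) ≈ 45.00°
pole (s+323): 323 + j100 → |·| = √(323²+100²) = √114329 ≈ 338.13, ∠ = arctan(100/323) ≈ 17.20°
pole at origin: |s| = 100, ∠ = 90.00° (in denominator)
|T| = 1000 / 4.7876e+08 ≈ 2.0887e-06
Gain = 20 log₁₀(2.0887e-06) ≈ -113.60 dB

-113.6 dB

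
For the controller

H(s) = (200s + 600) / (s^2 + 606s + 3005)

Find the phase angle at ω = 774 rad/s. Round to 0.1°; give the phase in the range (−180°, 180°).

Substitute s = j774:
Numerator: 200(j774) + 600 = 600 + j154800
Denominator: (j774)^2 + 606(j774) + 3005 = -596071 + j469044
|N| = √(600² + 154800²) ≈ 1.548e+05, ∠N ≈ 89.78°
|D| = √(596071² + 469044²) ≈ 7.5849e+05, ∠D ≈ 141.80°
∠H = 89.78° − 141.80° = -52.02°

-52.0°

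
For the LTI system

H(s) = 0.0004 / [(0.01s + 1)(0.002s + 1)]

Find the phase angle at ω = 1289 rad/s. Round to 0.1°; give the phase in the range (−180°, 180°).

-154.4°

At ω = 1289 rad/s:
pole (1 + j1289·0.01) = 1 + j12.89 → |·| ≈ 12.929, ∠ ≈ 85.56°
pole (1 + j1289·0.002) = 1 + j2.578 → |·| ≈ 2.7652, ∠ ≈ 68.80°
∠H = (0°) − (85.56° + 68.80°) = -154.36°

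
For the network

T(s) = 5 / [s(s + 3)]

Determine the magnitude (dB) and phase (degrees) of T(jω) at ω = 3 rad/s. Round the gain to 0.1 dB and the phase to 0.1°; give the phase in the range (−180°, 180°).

At s = jω = j3:
pole (s+3): 3 + j3 → |·| = √(3²+3²) = √18 ≈ 4.2426, ∠ = arctan(3/3) ≈ 45.00°
pole at origin: |s| = 3, ∠ = 90.00° (in denominator)
|T| = 5 / 12.728 ≈ 0.39283
Gain = 20 log₁₀(0.39283) ≈ -8.12 dB
∠T = 0.00° − 135.00° = -135.00°

-8.1 dB, -135.0°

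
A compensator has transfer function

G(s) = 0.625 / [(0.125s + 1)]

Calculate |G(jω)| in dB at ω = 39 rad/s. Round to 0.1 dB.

At ω = 39 rad/s:
pole (1 + j39·0.125) = 1 + j4.875 → |·| ≈ 4.9765, ∠ ≈ 78.41°
|G| = 0.625 · 1 / (4.9765) ≈ 0.12559
Gain = 20 log₁₀(0.12559) ≈ -18.02 dB

-18.0 dB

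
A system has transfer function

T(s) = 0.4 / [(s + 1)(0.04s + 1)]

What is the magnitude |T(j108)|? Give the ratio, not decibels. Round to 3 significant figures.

At ω = 108 rad/s:
pole (1 + j108·1) = 1 + j108 → |·| ≈ 108, ∠ ≈ 89.47°
pole (1 + j108·0.04) = 1 + j4.32 → |·| ≈ 4.4342, ∠ ≈ 76.97°
|T| = 0.4 · 1 / (108 · 4.4342) ≈ 0.00083526

0.000835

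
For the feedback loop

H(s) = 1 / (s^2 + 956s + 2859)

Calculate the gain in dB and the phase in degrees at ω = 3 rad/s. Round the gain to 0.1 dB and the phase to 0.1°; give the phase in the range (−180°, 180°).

-72.1 dB, -45.2°

Substitute s = j3:
Numerator: 1 = 1 + j0
Denominator: (j3)^2 + 956(j3) + 2859 = 2850 + j2868
|N| = √(1² + 0²) ≈ 1, ∠N ≈ 0.00°
|D| = √(2850² + 2868²) ≈ 4043.3, ∠D ≈ 45.18°
|H| = 1 / 4043.3 ≈ 0.00024732
Gain = 20 log₁₀(0.00024732) ≈ -72.13 dB
∠H = 0.00° − 45.18° = -45.18°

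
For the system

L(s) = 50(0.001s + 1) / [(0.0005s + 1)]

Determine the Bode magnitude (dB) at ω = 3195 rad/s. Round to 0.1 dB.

39.0 dB

At ω = 3195 rad/s:
zero (1 + j3195·0.001) = 1 + j3.195 → |·| ≈ 3.3478, ∠ ≈ 72.62°
pole (1 + j3195·0.0005) = 1 + j1.5975 → |·| ≈ 1.8847, ∠ ≈ 57.95°
|L| = 50 · 3.3478 / (1.8847) ≈ 88.815
Gain = 20 log₁₀(88.815) ≈ 38.97 dB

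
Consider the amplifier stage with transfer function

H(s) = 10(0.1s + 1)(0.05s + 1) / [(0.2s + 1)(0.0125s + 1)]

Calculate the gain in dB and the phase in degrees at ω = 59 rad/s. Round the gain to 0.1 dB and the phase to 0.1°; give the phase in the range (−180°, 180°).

22.1 dB, 30.1°

At ω = 59 rad/s:
zero (1 + j59·0.1) = 1 + j5.9 → |·| ≈ 5.9841, ∠ ≈ 80.38°
zero (1 + j59·0.05) = 1 + j2.95 → |·| ≈ 3.1149, ∠ ≈ 71.27°
pole (1 + j59·0.2) = 1 + j11.8 → |·| ≈ 11.842, ∠ ≈ 85.16°
pole (1 + j59·0.0125) = 1 + j0.7375 → |·| ≈ 1.2425, ∠ ≈ 36.41°
|H| = 10 · 5.9841 · 3.1149 / (11.842 · 1.2425) ≈ 12.668
Gain = 20 log₁₀(12.668) ≈ 22.05 dB
∠H = (80.38° + 71.27°) − (85.16° + 36.41°) = 30.08°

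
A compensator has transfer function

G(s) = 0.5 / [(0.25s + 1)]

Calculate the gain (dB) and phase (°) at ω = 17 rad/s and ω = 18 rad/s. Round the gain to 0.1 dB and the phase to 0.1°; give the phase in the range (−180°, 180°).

ω = 17: -18.8 dB, -76.8°; ω = 18: -19.3 dB, -77.5°

At ω = 17 rad/s:
pole (1 + j17·0.25) = 1 + j4.25 → |·| ≈ 4.3661, ∠ ≈ 76.76°
|G| = 0.5 · 1 / (4.3661) ≈ 0.11452
Gain = 20 log₁₀(0.11452) ≈ -18.82 dB
∠G = (0°) − (76.76°) = -76.76°

At ω = 18 rad/s:
pole (1 + j18·0.25) = 1 + j4.5 → |·| ≈ 4.6098, ∠ ≈ 77.47°
|G| = 0.5 · 1 / (4.6098) ≈ 0.10846
Gain = 20 log₁₀(0.10846) ≈ -19.29 dB
∠G = (0°) − (77.47°) = -77.47°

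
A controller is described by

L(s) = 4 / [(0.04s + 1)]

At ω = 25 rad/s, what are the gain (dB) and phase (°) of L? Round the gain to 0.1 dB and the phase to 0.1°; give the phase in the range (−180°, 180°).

At ω = 25 rad/s:
pole (1 + j25·0.04) = 1 + j1 → |·| ≈ 1.4142, ∠ ≈ 45.00°
|L| = 4 · 1 / (1.4142) ≈ 2.8285
Gain = 20 log₁₀(2.8285) ≈ 9.03 dB
∠L = (0°) − (45.00°) = -45.00°

9.0 dB, -45.0°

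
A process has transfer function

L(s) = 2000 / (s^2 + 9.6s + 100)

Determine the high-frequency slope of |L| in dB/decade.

Each pole contributes −20 dB/decade at high frequency; each zero contributes +20 dB/decade.
Net: 0 zero(s) − 2 pole(s) → -40 dB/decade.

-40 dB/decade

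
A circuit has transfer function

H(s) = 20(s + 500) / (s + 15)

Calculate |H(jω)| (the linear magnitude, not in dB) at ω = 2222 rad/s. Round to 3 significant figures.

20.5

At s = jω = j2222:
zero (s+500): 500 + j2222 → |·| = √(500²+2222²) = √5187284 ≈ 2277.6, ∠ = arctan(2222/500) ≈ 77.32°
pole (s+15): 15 + j2222 → |·| = √(15²+2222²) = √4937509 ≈ 2222.1, ∠ = arctan(2222/15) ≈ 89.61°
|H| = 20 · 2277.6 / 2222.1 ≈ 20.5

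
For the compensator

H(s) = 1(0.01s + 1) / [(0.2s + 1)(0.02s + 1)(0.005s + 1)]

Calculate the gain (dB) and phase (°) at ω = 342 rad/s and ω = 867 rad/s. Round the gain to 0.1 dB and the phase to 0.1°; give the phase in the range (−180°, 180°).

At ω = 342 rad/s:
zero (1 + j342·0.01) = 1 + j3.42 → |·| ≈ 3.5632, ∠ ≈ 73.70°
pole (1 + j342·0.2) = 1 + j68.4 → |·| ≈ 68.407, ∠ ≈ 89.16°
pole (1 + j342·0.02) = 1 + j6.84 → |·| ≈ 6.9127, ∠ ≈ 81.68°
pole (1 + j342·0.005) = 1 + j1.71 → |·| ≈ 1.9809, ∠ ≈ 59.68°
|H| = 1 · 3.5632 / (68.407 · 6.9127 · 1.9809) ≈ 0.0038039
Gain = 20 log₁₀(0.0038039) ≈ -48.40 dB
∠H = (73.70°) − (89.16° + 81.68° + 59.68°) = -156.82°

At ω = 867 rad/s:
zero (1 + j867·0.01) = 1 + j8.67 → |·| ≈ 8.7275, ∠ ≈ 83.42°
pole (1 + j867·0.2) = 1 + j173.4 → |·| ≈ 173.4, ∠ ≈ 89.67°
pole (1 + j867·0.02) = 1 + j17.34 → |·| ≈ 17.369, ∠ ≈ 86.70°
pole (1 + j867·0.005) = 1 + j4.335 → |·| ≈ 4.4488, ∠ ≈ 77.01°
|H| = 1 · 8.7275 / (173.4 · 17.369 · 4.4488) ≈ 0.00065136
Gain = 20 log₁₀(0.00065136) ≈ -63.72 dB
∠H = (83.42°) − (89.67° + 86.70° + 77.01°) = -169.96°

ω = 342: -48.4 dB, -156.8°; ω = 867: -63.7 dB, -170.0°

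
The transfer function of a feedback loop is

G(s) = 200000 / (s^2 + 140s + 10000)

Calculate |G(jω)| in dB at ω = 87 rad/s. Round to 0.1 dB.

24.1 dB

At s = jω = j87:
quadratic: (j87)² + 140·j87 + 10000 = 2431 + j12180 → |·| ≈ 12420, ∠ ≈ 78.71°
|G| = 200000 / 12420 ≈ 16.103
Gain = 20 log₁₀(16.103) ≈ 24.14 dB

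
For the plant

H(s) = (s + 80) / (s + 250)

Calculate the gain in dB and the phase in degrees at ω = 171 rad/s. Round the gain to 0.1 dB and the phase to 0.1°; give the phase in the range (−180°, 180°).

Substitute s = j171:
Numerator: (j171) + 80 = 80 + j171
Denominator: (j171) + 250 = 250 + j171
|N| = √(80² + 171²) ≈ 188.79, ∠N ≈ 64.93°
|D| = √(250² + 171²) ≈ 302.89, ∠D ≈ 34.37°
|H| = 188.79 / 302.89 ≈ 0.6233
Gain = 20 log₁₀(0.6233) ≈ -4.11 dB
∠H = 64.93° − 34.37° = 30.56°

-4.1 dB, 30.6°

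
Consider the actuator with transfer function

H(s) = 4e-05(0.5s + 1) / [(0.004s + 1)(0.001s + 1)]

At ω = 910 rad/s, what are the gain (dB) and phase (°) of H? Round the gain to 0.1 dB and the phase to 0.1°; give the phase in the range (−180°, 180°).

At ω = 910 rad/s:
zero (1 + j910·0.5) = 1 + j455 → |·| ≈ 455, ∠ ≈ 89.87°
pole (1 + j910·0.004) = 1 + j3.64 → |·| ≈ 3.7749, ∠ ≈ 74.64°
pole (1 + j910·0.001) = 1 + j0.91 → |·| ≈ 1.3521, ∠ ≈ 42.30°
|H| = 4e-05 · 455 / (3.7749 · 1.3521) ≈ 0.0035658
Gain = 20 log₁₀(0.0035658) ≈ -48.96 dB
∠H = (89.87°) − (74.64° + 42.30°) = -27.07°

-49.0 dB, -27.1°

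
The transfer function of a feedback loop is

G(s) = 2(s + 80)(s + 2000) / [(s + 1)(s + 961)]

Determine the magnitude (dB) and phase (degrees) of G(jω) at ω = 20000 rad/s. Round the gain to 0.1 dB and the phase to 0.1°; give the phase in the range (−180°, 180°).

At s = jω = j20000:
zero (s+80): 80 + j20000 → |·| = √(80²+20000²) = √400006400 ≈ 20000, ∠ = arctan(20000/80) ≈ 89.77°
zero (s+2000): 2000 + j20000 → |·| = √(2000²+20000²) = √404000000 ≈ 20100, ∠ = arctan(20000/2000) ≈ 84.29°
pole (s+1): 1 + j20000 → |·| = √(1²+20000²) = √400000001 ≈ 20000, ∠ = arctan(20000/1) ≈ 90.00°
pole (s+961): 961 + j20000 → |·| = √(961²+20000²) = √400923521 ≈ 20023, ∠ = arctan(20000/961) ≈ 87.25°
|G| = 2 · 4.02e+08 / 4.0046e+08 ≈ 2.0077
Gain = 20 log₁₀(2.0077) ≈ 6.05 dB
∠G = 174.06° − 177.25° = -3.19°

6.1 dB, -3.2°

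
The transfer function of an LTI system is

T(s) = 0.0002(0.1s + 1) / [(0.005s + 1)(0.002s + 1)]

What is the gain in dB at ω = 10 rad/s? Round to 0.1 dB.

At ω = 10 rad/s:
zero (1 + j10·0.1) = 1 + j1 → |·| ≈ 1.4142, ∠ ≈ 45.00°
pole (1 + j10·0.005) = 1 + j0.05 → |·| ≈ 1.0012, ∠ ≈ 2.86°
pole (1 + j10·0.002) = 1 + j0.02 → |·| ≈ 1.0002, ∠ ≈ 1.15°
|T| = 0.0002 · 1.4142 / (1.0012 · 1.0002) ≈ 0.00028244
Gain = 20 log₁₀(0.00028244) ≈ -70.98 dB

-71.0 dB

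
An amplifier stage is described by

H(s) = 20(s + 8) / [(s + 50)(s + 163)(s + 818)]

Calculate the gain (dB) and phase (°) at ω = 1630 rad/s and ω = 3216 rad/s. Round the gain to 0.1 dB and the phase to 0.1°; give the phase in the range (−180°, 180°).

ω = 1630: -103.5 dB, -146.2°; ω = 3216: -114.6 dB, -162.1°

At s = jω = j1630:
zero (s+8): 8 + j1630 → |·| = √(8²+1630²) = √2656964 ≈ 1630, ∠ = arctan(1630/8) ≈ 89.72°
pole (s+50): 50 + j1630 → |·| = √(50²+1630²) = √2659400 ≈ 1630.8, ∠ = arctan(1630/50) ≈ 88.24°
pole (s+163): 163 + j1630 → |·| = √(163²+1630²) = √2683469 ≈ 1638.1, ∠ = arctan(1630/163) ≈ 84.29°
pole (s+818): 818 + j1630 → |·| = √(818²+1630²) = √3326024 ≈ 1823.7, ∠ = arctan(1630/818) ≈ 63.35°
|H| = 20 · 1630 / 4.8719e+09 ≈ 6.6914e-06
Gain = 20 log₁₀(6.6914e-06) ≈ -103.49 dB
∠H = 89.72° − 235.88° = -146.16°

At s = jω = j3216:
zero (s+8): 8 + j3216 → |·| = √(8²+3216²) = √10342720 ≈ 3216, ∠ = arctan(3216/8) ≈ 89.86°
pole (s+50): 50 + j3216 → |·| = √(50²+3216²) = √10345156 ≈ 3216.4, ∠ = arctan(3216/50) ≈ 89.11°
pole (s+163): 163 + j3216 → |·| = √(163²+3216²) = √10369225 ≈ 3220.1, ∠ = arctan(3216/163) ≈ 87.10°
pole (s+818): 818 + j3216 → |·| = √(818²+3216²) = √11011780 ≈ 3318.4, ∠ = arctan(3216/818) ≈ 75.73°
|H| = 20 · 3216 / 3.4369e+10 ≈ 1.8715e-06
Gain = 20 log₁₀(1.8715e-06) ≈ -114.56 dB
∠H = 89.86° − 251.94° = -162.08°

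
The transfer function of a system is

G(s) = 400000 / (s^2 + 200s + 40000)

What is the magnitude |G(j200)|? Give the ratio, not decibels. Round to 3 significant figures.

10.0

At s = jω = j200:
quadratic: (j200)² + 200·j200 + 40000 = 0 + j40000 → |·| ≈ 40000, ∠ ≈ 90.00°
|G| = 400000 / 40000 ≈ 10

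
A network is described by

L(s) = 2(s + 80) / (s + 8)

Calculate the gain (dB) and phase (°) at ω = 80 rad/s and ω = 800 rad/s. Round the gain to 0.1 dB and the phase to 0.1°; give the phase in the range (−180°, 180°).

ω = 80: 9.0 dB, -39.3°; ω = 800: 6.1 dB, -5.1°

At s = jω = j80:
zero (s+80): 80 + j80 → |·| = √(80²+80²) = √12800 ≈ 113.14, ∠ = arctan(80/80) ≈ 45.00°
pole (s+8): 8 + j80 → |·| = √(8²+80²) = √6464 ≈ 80.399, ∠ = arctan(80/8) ≈ 84.29°
|L| = 2 · 113.14 / 80.399 ≈ 2.8145
Gain = 20 log₁₀(2.8145) ≈ 8.99 dB
∠L = 45.00° − 84.29° = -39.29°

At s = jω = j800:
zero (s+80): 80 + j800 → |·| = √(80²+800²) = √646400 ≈ 803.99, ∠ = arctan(800/80) ≈ 84.29°
pole (s+8): 8 + j800 → |·| = √(8²+800²) = √640064 ≈ 800.04, ∠ = arctan(800/8) ≈ 89.43°
|L| = 2 · 803.99 / 800.04 ≈ 2.0099
Gain = 20 log₁₀(2.0099) ≈ 6.06 dB
∠L = 84.29° − 89.43° = -5.14°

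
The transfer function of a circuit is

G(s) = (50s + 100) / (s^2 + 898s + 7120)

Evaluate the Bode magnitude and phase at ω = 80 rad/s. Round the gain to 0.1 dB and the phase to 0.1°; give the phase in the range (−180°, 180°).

Substitute s = j80:
Numerator: 50(j80) + 100 = 100 + j4000
Denominator: (j80)^2 + 898(j80) + 7120 = 720 + j71840
|N| = √(100² + 4000²) ≈ 4001.2, ∠N ≈ 88.57°
|D| = √(720² + 71840²) ≈ 71844, ∠D ≈ 89.43°
|G| = 4001.2 / 71844 ≈ 0.055693
Gain = 20 log₁₀(0.055693) ≈ -25.08 dB
∠G = 88.57° − 89.43° = -0.86°

-25.1 dB, -0.9°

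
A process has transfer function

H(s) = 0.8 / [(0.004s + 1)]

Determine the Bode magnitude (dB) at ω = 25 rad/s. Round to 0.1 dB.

-2.0 dB

At ω = 25 rad/s:
pole (1 + j25·0.004) = 1 + j0.1 → |·| ≈ 1.005, ∠ ≈ 5.71°
|H| = 0.8 · 1 / (1.005) ≈ 0.79602
Gain = 20 log₁₀(0.79602) ≈ -1.98 dB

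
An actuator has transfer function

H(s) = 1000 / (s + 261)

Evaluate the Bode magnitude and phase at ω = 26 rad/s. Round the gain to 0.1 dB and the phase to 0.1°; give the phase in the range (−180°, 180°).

11.6 dB, -5.7°

Substitute s = j26:
Numerator: 1000 = 1000 + j0
Denominator: (j26) + 261 = 261 + j26
|N| = √(1000² + 0²) ≈ 1000, ∠N ≈ 0.00°
|D| = √(261² + 26²) ≈ 262.29, ∠D ≈ 5.69°
|H| = 1000 / 262.29 ≈ 3.8126
Gain = 20 log₁₀(3.8126) ≈ 11.62 dB
∠H = 0.00° − 5.69° = -5.69°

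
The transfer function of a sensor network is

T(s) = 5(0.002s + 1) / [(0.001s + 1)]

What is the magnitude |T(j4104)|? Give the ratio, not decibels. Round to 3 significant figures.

9.79

At ω = 4104 rad/s:
zero (1 + j4104·0.002) = 1 + j8.208 → |·| ≈ 8.2687, ∠ ≈ 83.05°
pole (1 + j4104·0.001) = 1 + j4.104 → |·| ≈ 4.2241, ∠ ≈ 76.31°
|T| = 5 · 8.2687 / (4.2241) ≈ 9.7875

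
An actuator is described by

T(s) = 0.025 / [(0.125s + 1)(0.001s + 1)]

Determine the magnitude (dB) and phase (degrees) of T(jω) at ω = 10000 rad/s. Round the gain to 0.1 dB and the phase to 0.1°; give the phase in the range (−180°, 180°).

At ω = 10000 rad/s:
pole (1 + j10000·0.125) = 1 + j1250 → |·| ≈ 1250, ∠ ≈ 89.95°
pole (1 + j10000·0.001) = 1 + j10 → |·| ≈ 10.05, ∠ ≈ 84.29°
|T| = 0.025 · 1 / (1250 · 10.05) ≈ 1.99e-06
Gain = 20 log₁₀(1.99e-06) ≈ -114.02 dB
∠T = (0°) − (89.95° + 84.29°) = -174.24°

-114.0 dB, -174.2°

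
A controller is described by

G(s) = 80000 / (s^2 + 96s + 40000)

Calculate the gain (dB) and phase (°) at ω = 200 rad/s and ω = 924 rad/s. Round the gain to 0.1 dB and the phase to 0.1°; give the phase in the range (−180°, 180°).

ω = 200: 12.4 dB, -90.0°; ω = 924: -20.2 dB, -173.8°

At s = jω = j200:
quadratic: (j200)² + 96·j200 + 40000 = 0 + j19200 → |·| ≈ 19200, ∠ ≈ 90.00°
|G| = 80000 / 19200 ≈ 4.1667
Gain = 20 log₁₀(4.1667) ≈ 12.40 dB
∠G = 0.00° − 90.00° = -90.00°

At s = jω = j924:
quadratic: (j924)² + 96·j924 + 40000 = -813776 + j88704 → |·| ≈ 8.186e+05, ∠ ≈ 173.78°
|G| = 80000 / 8.186e+05 ≈ 0.097728
Gain = 20 log₁₀(0.097728) ≈ -20.20 dB
∠G = 0.00° − 173.78° = -173.78°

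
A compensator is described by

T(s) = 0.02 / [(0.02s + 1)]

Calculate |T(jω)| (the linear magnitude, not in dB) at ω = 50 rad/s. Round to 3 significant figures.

At ω = 50 rad/s:
pole (1 + j50·0.02) = 1 + j1 → |·| ≈ 1.4142, ∠ ≈ 45.00°
|T| = 0.02 · 1 / (1.4142) ≈ 0.014142

0.0141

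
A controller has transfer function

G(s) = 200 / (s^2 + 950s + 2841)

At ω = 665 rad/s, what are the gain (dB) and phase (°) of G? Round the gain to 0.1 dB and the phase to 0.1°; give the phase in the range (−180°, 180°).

Substitute s = j665:
Numerator: 200 = 200 + j0
Denominator: (j665)^2 + 950(j665) + 2841 = -439384 + j631750
|N| = √(200² + 0²) ≈ 200, ∠N ≈ 0.00°
|D| = √(439384² + 631750²) ≈ 7.6952e+05, ∠D ≈ 124.82°
|G| = 200 / 7.6952e+05 ≈ 0.0002599
Gain = 20 log₁₀(0.0002599) ≈ -71.70 dB
∠G = 0.00° − 124.82° = -124.82°

-71.7 dB, -124.8°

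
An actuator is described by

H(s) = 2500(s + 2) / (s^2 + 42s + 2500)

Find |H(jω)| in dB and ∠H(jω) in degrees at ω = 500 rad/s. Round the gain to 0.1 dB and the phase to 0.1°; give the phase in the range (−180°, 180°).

At s = jω = j500:
zero (s+2): 2 + j500 → |·| = √(2²+500²) = √250004 ≈ 500, ∠ = arctan(500/2) ≈ 89.77°
quadratic: (j500)² + 42·j500 + 2500 = -247500 + j21000 → |·| ≈ 2.4839e+05, ∠ ≈ 175.15°
|H| = 2500 · 500 / 2.4839e+05 ≈ 5.0324
Gain = 20 log₁₀(5.0324) ≈ 14.04 dB
∠H = 89.77° − 175.15° = -85.38°

14.0 dB, -85.4°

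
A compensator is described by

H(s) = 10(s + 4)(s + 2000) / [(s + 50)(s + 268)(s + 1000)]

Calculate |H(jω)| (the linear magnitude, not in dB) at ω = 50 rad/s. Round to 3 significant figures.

At s = jω = j50:
zero (s+4): 4 + j50 → |·| = √(4²+50²) = √2516 ≈ 50.16, ∠ = arctan(50/4) ≈ 85.43°
zero (s+2000): 2000 + j50 → |·| = √(2000²+50²) = √4002500 ≈ 2000.6, ∠ = arctan(50/2000) ≈ 1.43°
pole (s+50): 50 + j50 → |·| = √(50²+50²) = √5000 ≈ 70.711, ∠ = arctan(50/50) ≈ 45.00°
pole (s+268): 268 + j50 → |·| = √(268²+50²) = √74324 ≈ 272.62, ∠ = arctan(50/268) ≈ 10.57°
pole (s+1000): 1000 + j50 → |·| = √(1000²+50²) = √1002500 ≈ 1001.2, ∠ = arctan(50/1000) ≈ 2.86°
|H| = 10 · 1.0035e+05 / 1.93e+07 ≈ 0.051995

0.0520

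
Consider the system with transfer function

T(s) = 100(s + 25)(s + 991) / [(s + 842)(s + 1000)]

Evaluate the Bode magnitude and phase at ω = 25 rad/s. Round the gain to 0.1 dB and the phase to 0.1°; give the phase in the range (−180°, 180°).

At s = jω = j25:
zero (s+25): 25 + j25 → |·| = √(25²+25²) = √1250 ≈ 35.355, ∠ = arctan(25/25) ≈ 45.00°
zero (s+991): 991 + j25 → |·| = √(991²+25²) = √982706 ≈ 991.32, ∠ = arctan(25/991) ≈ 1.45°
pole (s+842): 842 + j25 → |·| = √(842²+25²) = √709589 ≈ 842.37, ∠ = arctan(25/842) ≈ 1.70°
pole (s+1000): 1000 + j25 → |·| = √(1000²+25²) = √1000625 ≈ 1000.3, ∠ = arctan(25/1000) ≈ 1.43°
|T| = 100 · 35048 / 8.4262e+05 ≈ 4.1594
Gain = 20 log₁₀(4.1594) ≈ 12.38 dB
∠T = 46.45° − 3.13° = 43.32°

12.4 dB, 43.3°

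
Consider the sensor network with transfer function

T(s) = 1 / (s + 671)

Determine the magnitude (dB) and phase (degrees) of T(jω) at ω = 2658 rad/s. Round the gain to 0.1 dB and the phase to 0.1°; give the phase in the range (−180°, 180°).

Substitute s = j2658:
Numerator: 1 = 1 + j0
Denominator: (j2658) + 671 = 671 + j2658
|N| = √(1² + 0²) ≈ 1, ∠N ≈ 0.00°
|D| = √(671² + 2658²) ≈ 2741.4, ∠D ≈ 75.83°
|T| = 1 / 2741.4 ≈ 0.00036478
Gain = 20 log₁₀(0.00036478) ≈ -68.76 dB
∠T = 0.00° − 75.83° = -75.83°

-68.8 dB, -75.8°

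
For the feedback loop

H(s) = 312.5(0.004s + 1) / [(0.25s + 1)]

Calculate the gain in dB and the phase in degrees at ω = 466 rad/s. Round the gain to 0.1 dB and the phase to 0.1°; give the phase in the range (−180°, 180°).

15.1 dB, -27.7°

At ω = 466 rad/s:
zero (1 + j466·0.004) = 1 + j1.864 → |·| ≈ 2.1153, ∠ ≈ 61.79°
pole (1 + j466·0.25) = 1 + j116.5 → |·| ≈ 116.5, ∠ ≈ 89.51°
|H| = 312.5 · 2.1153 / (116.5) ≈ 5.6741
Gain = 20 log₁₀(5.6741) ≈ 15.08 dB
∠H = (61.79°) − (89.51°) = -27.72°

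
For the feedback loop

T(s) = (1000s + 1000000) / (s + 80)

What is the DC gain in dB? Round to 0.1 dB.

T(0) = 1000000 / 80 = 12500
20 log₁₀(12500) ≈ 81.94 dB

81.9 dB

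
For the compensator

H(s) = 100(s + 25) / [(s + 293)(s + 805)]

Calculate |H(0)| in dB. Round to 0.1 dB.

-39.5 dB

H(0) = 100·25 / (293·805) ≈ 0.010599
20 log₁₀(0.010599) ≈ -39.49 dB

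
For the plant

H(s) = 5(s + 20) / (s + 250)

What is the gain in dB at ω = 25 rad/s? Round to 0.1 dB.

-3.9 dB

At s = jω = j25:
zero (s+20): 20 + j25 → |·| = √(20²+25²) = √1025 ≈ 32.016, ∠ = arctan(25/20) ≈ 51.34°
pole (s+250): 250 + j25 → |·| = √(250²+25²) = √63125 ≈ 251.25, ∠ = arctan(25/250) ≈ 5.71°
|H| = 5 · 32.016 / 251.25 ≈ 0.63713
Gain = 20 log₁₀(0.63713) ≈ -3.92 dB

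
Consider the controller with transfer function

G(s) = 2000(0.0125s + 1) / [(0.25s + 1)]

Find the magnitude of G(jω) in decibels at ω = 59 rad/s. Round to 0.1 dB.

44.5 dB

At ω = 59 rad/s:
zero (1 + j59·0.0125) = 1 + j0.7375 → |·| ≈ 1.2425, ∠ ≈ 36.41°
pole (1 + j59·0.25) = 1 + j14.75 → |·| ≈ 14.784, ∠ ≈ 86.12°
|G| = 2000 · 1.2425 / (14.784) ≈ 168.09
Gain = 20 log₁₀(168.09) ≈ 44.51 dB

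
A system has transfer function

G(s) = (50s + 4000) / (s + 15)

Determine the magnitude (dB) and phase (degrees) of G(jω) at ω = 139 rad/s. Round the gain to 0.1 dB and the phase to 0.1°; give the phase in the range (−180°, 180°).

Substitute s = j139:
Numerator: 50(j139) + 4000 = 4000 + j6950
Denominator: (j139) + 15 = 15 + j139
|N| = √(4000² + 6950²) ≈ 8018.9, ∠N ≈ 60.08°
|D| = √(15² + 139²) ≈ 139.81, ∠D ≈ 83.84°
|G| = 8018.9 / 139.81 ≈ 57.356
Gain = 20 log₁₀(57.356) ≈ 35.17 dB
∠G = 60.08° − 83.84° = -23.76°

35.2 dB, -23.8°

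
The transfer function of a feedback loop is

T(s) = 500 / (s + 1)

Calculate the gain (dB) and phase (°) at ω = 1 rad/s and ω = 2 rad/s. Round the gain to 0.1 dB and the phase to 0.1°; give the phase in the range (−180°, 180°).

At s = jω = j1:
pole (s+1): 1 + j1 → |·| = √(1²+1²) = √2 ≈ 1.4142, ∠ = arctan(1/1) ≈ 45.00°
|T| = 500 / 1.4142 ≈ 353.56
Gain = 20 log₁₀(353.56) ≈ 50.97 dB
∠T = 0.00° − 45.00° = -45.00°

At s = jω = j2:
pole (s+1): 1 + j2 → |·| = √(1²+2²) = √5 ≈ 2.2361, ∠ = arctan(2/1) ≈ 63.43°
|T| = 500 / 2.2361 ≈ 223.6
Gain = 20 log₁₀(223.6) ≈ 46.99 dB
∠T = 0.00° − 63.43° = -63.43°

ω = 1: 51.0 dB, -45.0°; ω = 2: 47.0 dB, -63.4°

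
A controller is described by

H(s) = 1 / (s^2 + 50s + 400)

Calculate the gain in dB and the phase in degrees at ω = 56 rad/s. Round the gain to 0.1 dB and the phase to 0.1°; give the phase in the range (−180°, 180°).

-71.9 dB, -134.3°

Substitute s = j56:
Numerator: 1 = 1 + j0
Denominator: (j56)^2 + 50(j56) + 400 = -2736 + j2800
|N| = √(1² + 0²) ≈ 1, ∠N ≈ 0.00°
|D| = √(2736² + 2800²) ≈ 3914.8, ∠D ≈ 134.34°
|H| = 1 / 3914.8 ≈ 0.00025544
Gain = 20 log₁₀(0.00025544) ≈ -71.85 dB
∠H = 0.00° − 134.34° = -134.34°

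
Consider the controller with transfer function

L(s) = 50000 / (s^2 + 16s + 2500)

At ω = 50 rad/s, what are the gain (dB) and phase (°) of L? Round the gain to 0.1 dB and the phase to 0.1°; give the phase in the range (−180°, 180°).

35.9 dB, -90.0°

At s = jω = j50:
quadratic: (j50)² + 16·j50 + 2500 = 0 + j800 → |·| ≈ 800, ∠ ≈ 90.00°
|L| = 50000 / 800 ≈ 62.5
Gain = 20 log₁₀(62.5) ≈ 35.92 dB
∠L = 0.00° − 90.00° = -90.00°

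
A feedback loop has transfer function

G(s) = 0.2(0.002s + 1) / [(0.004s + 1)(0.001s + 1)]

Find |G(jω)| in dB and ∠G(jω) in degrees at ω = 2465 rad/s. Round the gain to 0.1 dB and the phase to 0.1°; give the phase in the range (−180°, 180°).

-28.4 dB, -73.6°

At ω = 2465 rad/s:
zero (1 + j2465·0.002) = 1 + j4.93 → |·| ≈ 5.0304, ∠ ≈ 78.53°
pole (1 + j2465·0.004) = 1 + j9.86 → |·| ≈ 9.9106, ∠ ≈ 84.21°
pole (1 + j2465·0.001) = 1 + j2.465 → |·| ≈ 2.6601, ∠ ≈ 67.92°
|G| = 0.2 · 5.0304 / (9.9106 · 2.6601) ≈ 0.038162
Gain = 20 log₁₀(0.038162) ≈ -28.37 dB
∠G = (78.53°) − (84.21° + 67.92°) = -73.60°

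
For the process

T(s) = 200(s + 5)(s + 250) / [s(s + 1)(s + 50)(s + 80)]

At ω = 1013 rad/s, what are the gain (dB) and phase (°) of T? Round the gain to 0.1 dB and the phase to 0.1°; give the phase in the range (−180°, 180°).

-74.0 dB, 173.3°

At s = jω = j1013:
zero (s+5): 5 + j1013 → |·| = √(5²+1013²) = √1026194 ≈ 1013, ∠ = arctan(1013/5) ≈ 89.72°
zero (s+250): 250 + j1013 → |·| = √(250²+1013²) = √1088669 ≈ 1043.4, ∠ = arctan(1013/250) ≈ 76.14°
pole (s+1): 1 + j1013 → |·| = √(1²+1013²) = √1026170 ≈ 1013, ∠ = arctan(1013/1) ≈ 89.94°
pole (s+50): 50 + j1013 → |·| = √(50²+1013²) = √1028669 ≈ 1014.2, ∠ = arctan(1013/50) ≈ 87.17°
pole (s+80): 80 + j1013 → |·| = √(80²+1013²) = √1032569 ≈ 1016.2, ∠ = arctan(1013/80) ≈ 85.48°
pole at origin: |s| = 1013, ∠ = 90.00° (in denominator)
|T| = 200 · 1.057e+06 / 1.0576e+12 ≈ 0.00019989
Gain = 20 log₁₀(0.00019989) ≈ -73.98 dB
∠T = 165.86° − 352.59° = -186.73° ≡ 173.27° (principal value)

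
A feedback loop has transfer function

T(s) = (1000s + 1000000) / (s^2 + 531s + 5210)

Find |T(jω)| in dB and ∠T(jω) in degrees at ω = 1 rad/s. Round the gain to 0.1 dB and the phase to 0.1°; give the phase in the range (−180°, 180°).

Substitute s = j1:
Numerator: 1000(j1) + 1000000 = 1000000 + j1000
Denominator: (j1)^2 + 531(j1) + 5210 = 5209 + j531
|N| = √(1000000² + 1000²) ≈ 1e+06, ∠N ≈ 0.06°
|D| = √(5209² + 531²) ≈ 5236, ∠D ≈ 5.82°
|T| = 1e+06 / 5236 ≈ 190.99
Gain = 20 log₁₀(190.99) ≈ 45.62 dB
∠T = 0.06° − 5.82° = -5.76°

45.6 dB, -5.8°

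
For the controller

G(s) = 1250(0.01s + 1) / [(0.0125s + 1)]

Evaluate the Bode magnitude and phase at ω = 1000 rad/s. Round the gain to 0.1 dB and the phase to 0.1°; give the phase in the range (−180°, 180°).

At ω = 1000 rad/s:
zero (1 + j1000·0.01) = 1 + j10 → |·| ≈ 10.05, ∠ ≈ 84.29°
pole (1 + j1000·0.0125) = 1 + j12.5 → |·| ≈ 12.54, ∠ ≈ 85.43°
|G| = 1250 · 10.05 / (12.54) ≈ 1001.8
Gain = 20 log₁₀(1001.8) ≈ 60.02 dB
∠G = (84.29°) − (85.43°) = -1.14°

60.0 dB, -1.1°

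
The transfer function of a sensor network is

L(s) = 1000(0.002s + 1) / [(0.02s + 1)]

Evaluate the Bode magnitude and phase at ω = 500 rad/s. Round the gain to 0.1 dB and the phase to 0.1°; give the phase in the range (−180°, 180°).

At ω = 500 rad/s:
zero (1 + j500·0.002) = 1 + j1 → |·| ≈ 1.4142, ∠ ≈ 45.00°
pole (1 + j500·0.02) = 1 + j10 → |·| ≈ 10.05, ∠ ≈ 84.29°
|L| = 1000 · 1.4142 / (10.05) ≈ 140.72
Gain = 20 log₁₀(140.72) ≈ 42.97 dB
∠L = (45.00°) − (84.29°) = -39.29°

43.0 dB, -39.3°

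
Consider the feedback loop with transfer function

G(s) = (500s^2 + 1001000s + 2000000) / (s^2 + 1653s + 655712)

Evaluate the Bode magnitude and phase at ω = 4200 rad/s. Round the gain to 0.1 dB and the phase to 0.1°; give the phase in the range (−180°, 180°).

Substitute s = j4200:
Numerator: 500(j4200)^2 + 1001000(j4200) + 2000000 = -8818000000 + j4204200000
Denominator: (j4200)^2 + 1653(j4200) + 655712 = -16984288 + j6942600
|N| = √(8818000000² + 4204200000²) ≈ 9.769e+09, ∠N ≈ 154.51°
|D| = √(16984288² + 6942600²) ≈ 1.8348e+07, ∠D ≈ 157.77°
|G| = 9.769e+09 / 1.8348e+07 ≈ 532.43
Gain = 20 log₁₀(532.43) ≈ 54.53 dB
∠G = 154.51° − 157.77° = -3.26°

54.5 dB, -3.3°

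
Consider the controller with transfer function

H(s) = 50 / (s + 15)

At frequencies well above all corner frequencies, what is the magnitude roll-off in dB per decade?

Each pole contributes −20 dB/decade at high frequency; each zero contributes +20 dB/decade.
Net: 0 zero(s) − 1 pole(s) → -20 dB/decade.

-20 dB/decade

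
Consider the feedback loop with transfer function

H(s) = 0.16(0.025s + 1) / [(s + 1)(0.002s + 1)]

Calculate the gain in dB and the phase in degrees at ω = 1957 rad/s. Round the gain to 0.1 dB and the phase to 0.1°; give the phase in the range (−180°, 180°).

At ω = 1957 rad/s:
zero (1 + j1957·0.025) = 1 + j48.925 → |·| ≈ 48.935, ∠ ≈ 88.83°
pole (1 + j1957·1) = 1 + j1957 → |·| ≈ 1957, ∠ ≈ 89.97°
pole (1 + j1957·0.002) = 1 + j3.914 → |·| ≈ 4.0397, ∠ ≈ 75.67°
|H| = 0.16 · 48.935 / (1957 · 4.0397) ≈ 0.00099037
Gain = 20 log₁₀(0.00099037) ≈ -60.08 dB
∠H = (88.83°) − (89.97° + 75.67°) = -76.81°

-60.1 dB, -76.8°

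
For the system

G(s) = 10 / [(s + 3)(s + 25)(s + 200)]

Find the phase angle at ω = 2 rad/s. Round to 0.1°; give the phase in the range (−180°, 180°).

-38.8°

At s = jω = j2:
pole (s+3): 3 + j2 → |·| = √(3²+2²) = √13 ≈ 3.6056, ∠ = arctan(2/3) ≈ 33.69°
pole (s+25): 25 + j2 → |·| = √(25²+2²) = √629 ≈ 25.08, ∠ = arctan(2/25) ≈ 4.57°
pole (s+200): 200 + j2 → |·| = √(200²+2²) = √40004 ≈ 200.01, ∠ = arctan(2/200) ≈ 0.57°
∠G = 0.00° − 38.83° = -38.83°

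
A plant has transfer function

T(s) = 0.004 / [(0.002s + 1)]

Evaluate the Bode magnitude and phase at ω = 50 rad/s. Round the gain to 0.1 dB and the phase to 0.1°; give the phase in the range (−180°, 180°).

At ω = 50 rad/s:
pole (1 + j50·0.002) = 1 + j0.1 → |·| ≈ 1.005, ∠ ≈ 5.71°
|T| = 0.004 · 1 / (1.005) ≈ 0.0039801
Gain = 20 log₁₀(0.0039801) ≈ -48.00 dB
∠T = (0°) − (5.71°) = -5.71°

-48.0 dB, -5.7°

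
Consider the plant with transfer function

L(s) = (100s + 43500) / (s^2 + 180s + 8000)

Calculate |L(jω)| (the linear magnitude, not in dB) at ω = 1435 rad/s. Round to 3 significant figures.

0.0725

Substitute s = j1435:
Numerator: 100(j1435) + 43500 = 43500 + j143500
Denominator: (j1435)^2 + 180(j1435) + 8000 = -2051225 + j258300
|N| = √(43500² + 143500²) ≈ 1.4995e+05, ∠N ≈ 73.14°
|D| = √(2051225² + 258300²) ≈ 2.0674e+06, ∠D ≈ 172.82°
|L| = 1.4995e+05 / 2.0674e+06 ≈ 0.072531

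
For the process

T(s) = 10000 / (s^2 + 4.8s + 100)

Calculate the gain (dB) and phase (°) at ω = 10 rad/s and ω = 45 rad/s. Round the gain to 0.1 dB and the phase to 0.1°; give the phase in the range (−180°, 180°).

At s = jω = j10:
quadratic: (j10)² + 4.8·j10 + 100 = 0 + j48 → |·| ≈ 48, ∠ ≈ 90.00°
|T| = 10000 / 48 ≈ 208.33
Gain = 20 log₁₀(208.33) ≈ 46.38 dB
∠T = 0.00° − 90.00° = -90.00°

At s = jω = j45:
quadratic: (j45)² + 4.8·j45 + 100 = -1925 + j216 → |·| ≈ 1937.1, ∠ ≈ 173.60°
|T| = 10000 / 1937.1 ≈ 5.1624
Gain = 20 log₁₀(5.1624) ≈ 14.26 dB
∠T = 0.00° − 173.60° = -173.60°

ω = 10: 46.4 dB, -90.0°; ω = 45: 14.3 dB, -173.6°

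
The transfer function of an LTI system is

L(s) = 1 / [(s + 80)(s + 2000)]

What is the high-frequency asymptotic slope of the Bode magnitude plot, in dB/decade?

Each pole contributes −20 dB/decade at high frequency; each zero contributes +20 dB/decade.
Net: 0 zero(s) − 2 pole(s) → -40 dB/decade.

-40 dB/decade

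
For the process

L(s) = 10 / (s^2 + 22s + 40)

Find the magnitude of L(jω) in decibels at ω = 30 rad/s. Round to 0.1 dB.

Substitute s = j30:
Numerator: 10 = 10 + j0
Denominator: (j30)^2 + 22(j30) + 40 = -860 + j660
|N| = √(10² + 0²) ≈ 10, ∠N ≈ 0.00°
|D| = √(860² + 660²) ≈ 1084.1, ∠D ≈ 142.50°
|L| = 10 / 1084.1 ≈ 0.0092242
Gain = 20 log₁₀(0.0092242) ≈ -40.70 dB

-40.7 dB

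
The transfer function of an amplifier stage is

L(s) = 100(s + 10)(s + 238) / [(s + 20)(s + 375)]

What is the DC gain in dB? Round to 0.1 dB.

30.0 dB

L(0) = 100·10·238 / (20·375) ≈ 31.733
20 log₁₀(31.733) ≈ 30.03 dB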